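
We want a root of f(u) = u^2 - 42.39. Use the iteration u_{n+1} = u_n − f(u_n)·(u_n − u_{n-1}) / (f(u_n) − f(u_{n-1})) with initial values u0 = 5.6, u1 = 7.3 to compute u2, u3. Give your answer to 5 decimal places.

6.45504, 6.50756

f(5.6) = -11.0300000, f(7.3) = 10.9000000
u2 = 7.3000000 − 10.9000000·(7.3000000 − 5.6000000) / (10.9000000 − (-11.0300000)) = 7.3000000 − (18.5300000)/(21.9300000) = 6.4550388
f(6.4550388) = -0.7224746
u3 = 6.4550388 − (-0.7224746)·(6.4550388 − 7.3000000) / (-0.7224746 − 10.9000000) = 6.4550388 − (0.6104630)/(-11.6224746) = 6.5075631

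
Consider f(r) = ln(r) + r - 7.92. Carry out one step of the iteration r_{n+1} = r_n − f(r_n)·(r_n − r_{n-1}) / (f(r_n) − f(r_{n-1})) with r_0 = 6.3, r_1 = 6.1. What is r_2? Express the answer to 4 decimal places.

6.1101

f(6.3) = 0.220550, f(6.1) = -0.011711
r_2 = 6.100000 − (-0.011711)·(6.100000 − 6.300000) / (-0.011711 − 0.220550) = 6.100000 − (0.002342)/(-0.232261) = 6.110085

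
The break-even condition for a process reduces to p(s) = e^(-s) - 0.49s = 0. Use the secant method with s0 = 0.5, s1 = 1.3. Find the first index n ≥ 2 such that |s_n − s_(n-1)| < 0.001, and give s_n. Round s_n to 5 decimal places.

p(0.5) = 0.3615307, p(1.3) = -0.3644682
s2 = 1.3000000 − (-0.3644682)·(0.8000000)/(-0.7259989) = 0.8983815;  |Δ| = 0.4016185
p(0.8983815) = -0.0329787
s3 = 0.8983815 − (-0.0329787)·(-0.4016185)/(0.3314895) = 0.8584259;  |Δ| = 0.0399556
p(0.8584259) = 0.0032000
s4 = 0.8584259 − 0.0032000·(-0.0399556)/(0.0361787) = 0.8619600;  |Δ| = 0.0035341
p(0.8619600) = -0.0000269
s5 = 0.8619600 − (-0.0000269)·(0.0035341)/(-0.0032269) = 0.8619305;  |Δ| = 0.0000294
|s5 − s4| = 0.0000294 < 0.001

n = 5, s_n = 0.86193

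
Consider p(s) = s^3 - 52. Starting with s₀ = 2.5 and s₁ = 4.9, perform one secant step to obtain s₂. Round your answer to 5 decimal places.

p(2.5) = -36.3750000, p(4.9) = 65.6490000
s₂ = 4.9000000 − 65.6490000·(4.9000000 − 2.5000000) / (65.6490000 − (-36.3750000)) = 4.9000000 − (157.5576000)/(102.0240000) = 3.3556810

3.35568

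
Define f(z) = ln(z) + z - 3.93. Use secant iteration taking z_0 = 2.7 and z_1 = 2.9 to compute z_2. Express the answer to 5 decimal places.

f(2.7) = -0.2367482, f(2.9) = 0.0347107
z_2 = 2.9000000 − 0.0347107·(2.9000000 − 2.7000000) / (0.0347107 − (-0.2367482)) = 2.9000000 − (0.0069421)/(0.2714590) = 2.8744265

2.87443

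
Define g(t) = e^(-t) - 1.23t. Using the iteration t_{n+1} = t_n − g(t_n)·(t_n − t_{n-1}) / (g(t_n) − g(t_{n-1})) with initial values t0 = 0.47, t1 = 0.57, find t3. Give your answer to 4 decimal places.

0.4954

g(0.47) = 0.046902, g(0.57) = -0.135575
t2 = 0.570000 − (-0.135575)·(0.570000 − 0.470000) / (-0.135575 − 0.046902) = 0.570000 − (-0.013557)/(-0.182477) = 0.495703
g(0.495703) = -0.000572
t3 = 0.495703 − (-0.000572)·(0.495703 − 0.570000) / (-0.000572 − (-0.135575)) = 0.495703 − (0.000043)/(0.135002) = 0.495388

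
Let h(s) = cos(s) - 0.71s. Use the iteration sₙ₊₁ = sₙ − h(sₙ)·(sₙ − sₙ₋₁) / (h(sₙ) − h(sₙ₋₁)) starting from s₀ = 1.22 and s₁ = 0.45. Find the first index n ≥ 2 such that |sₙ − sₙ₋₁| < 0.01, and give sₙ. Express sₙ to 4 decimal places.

n = 4, sₙ = 0.8883

h(1.22) = -0.522554, h(0.45) = 0.580947
s₂ = 0.450000 − 0.580947·(-0.770000)/(1.103501) = 0.855373;  |Δ| = 0.405373
h(0.855373) = 0.048623
s₃ = 0.855373 − 0.048623·(0.405373)/(-0.532324) = 0.892400;  |Δ| = 0.037027
h(0.892400) = -0.006058
s₄ = 0.892400 − (-0.006058)·(0.037027)/(-0.054681) = 0.888297;  |Δ| = 0.004102
|s₄ − s₃| = 0.004102 < 0.01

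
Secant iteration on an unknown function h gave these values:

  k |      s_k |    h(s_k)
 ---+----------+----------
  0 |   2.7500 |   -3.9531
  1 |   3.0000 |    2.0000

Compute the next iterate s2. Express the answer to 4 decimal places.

2.9160

s2 = 3.0000 − 2.0000·(3.0000 − 2.7500) / (2.0000 − (-3.9531))
   = 3.0000 − (0.500000)/(5.953100) = 2.916010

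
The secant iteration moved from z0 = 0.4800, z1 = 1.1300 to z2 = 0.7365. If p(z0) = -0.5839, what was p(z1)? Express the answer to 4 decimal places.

0.8958

The secant line through (0.4800, -0.5839) and (1.1300, p(z1)) crosses zero at z2 = 0.7365.
So (0.4800, -0.5839), (1.1300, p(z1)), (0.7365, 0) are collinear:
p(z1) = -0.5839 · (1.1300 − 0.7365) / (0.4800 − 0.7365) = -0.5839 · (0.393500)/(-0.256500) = 0.895769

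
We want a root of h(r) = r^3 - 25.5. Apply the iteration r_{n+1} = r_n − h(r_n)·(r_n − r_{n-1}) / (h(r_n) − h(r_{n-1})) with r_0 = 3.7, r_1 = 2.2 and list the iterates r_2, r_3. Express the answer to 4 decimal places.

h(3.7) = 25.153000, h(2.2) = -14.852000
r_2 = 2.200000 − (-14.852000)·(2.200000 − 3.700000) / (-14.852000 − 25.153000) = 2.200000 − (22.278000)/(-40.005000) = 2.756880
h(2.756880) = -4.546635
r_3 = 2.756880 − (-4.546635)·(2.756880 − 2.200000) / (-4.546635 − (-14.852000)) = 2.756880 − (-2.531932)/(10.305365) = 3.002571

2.7569, 3.0026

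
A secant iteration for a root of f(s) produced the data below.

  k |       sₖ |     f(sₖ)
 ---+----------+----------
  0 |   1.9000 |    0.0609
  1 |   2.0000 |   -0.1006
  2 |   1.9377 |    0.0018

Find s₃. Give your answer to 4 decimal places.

1.9388

s₃ = 1.9377 − 0.0018·(1.9377 − 2.0000) / (0.0018 − (-0.1006))
   = 1.9377 − (-0.000112)/(0.102400) = 1.938795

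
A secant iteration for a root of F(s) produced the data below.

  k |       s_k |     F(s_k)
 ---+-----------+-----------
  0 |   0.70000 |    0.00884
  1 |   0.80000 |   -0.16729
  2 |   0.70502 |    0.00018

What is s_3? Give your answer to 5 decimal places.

0.70512

s_3 = 0.70502 − 0.00018·(0.70502 − 0.80000) / (0.00018 − (-0.16729))
   = 0.70502 − (-0.0000171)/(0.1674700) = 0.7051221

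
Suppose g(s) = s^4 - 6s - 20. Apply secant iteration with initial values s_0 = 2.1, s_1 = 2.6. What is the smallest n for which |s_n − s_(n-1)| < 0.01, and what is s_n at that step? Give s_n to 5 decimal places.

n = 4, s_n = 2.42452

g(2.1) = -13.1519000, g(2.6) = 10.0976000
s_2 = 2.6000000 − 10.0976000·(0.5000000)/(23.2495000) = 2.3828426;  |Δ| = 0.2171574
g(2.3828426) = -2.0580639
s_3 = 2.3828426 − (-2.0580639)·(-0.2171574)/(-12.1556639) = 2.4196093;  |Δ| = 0.0367667
g(2.4196093) = -0.2423758
s_4 = 2.4196093 − (-0.2423758)·(0.0367667)/(1.8156881) = 2.4245173;  |Δ| = 0.0049080
|s_4 − s_3| = 0.0049080 < 0.01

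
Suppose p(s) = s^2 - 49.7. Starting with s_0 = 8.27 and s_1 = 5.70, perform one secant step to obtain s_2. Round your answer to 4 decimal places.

6.9319

p(8.27) = 18.692900, p(5.70) = -17.210000
s_2 = 5.700000 − (-17.210000)·(5.700000 − 8.270000) / (-17.210000 − 18.692900) = 5.700000 − (44.229700)/(-35.902900) = 6.931926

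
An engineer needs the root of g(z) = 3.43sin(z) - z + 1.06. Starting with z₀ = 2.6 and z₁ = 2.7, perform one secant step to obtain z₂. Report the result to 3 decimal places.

g(2.6) = 0.22817, g(2.7) = -0.17409
z₂ = 2.70000 − (-0.17409)·(2.70000 − 2.60000) / (-0.17409 − 0.22817) = 2.70000 − (-0.01741)/(-0.40226) = 2.65672

2.657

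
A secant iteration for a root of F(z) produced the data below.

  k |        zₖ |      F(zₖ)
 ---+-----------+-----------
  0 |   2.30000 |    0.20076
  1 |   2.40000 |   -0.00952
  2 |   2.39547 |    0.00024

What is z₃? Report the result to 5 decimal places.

z₃ = 2.39547 − 0.00024·(2.39547 − 2.40000) / (0.00024 − (-0.00952))
   = 2.39547 − (-0.0000011)/(0.0097600) = 2.3955814

2.39558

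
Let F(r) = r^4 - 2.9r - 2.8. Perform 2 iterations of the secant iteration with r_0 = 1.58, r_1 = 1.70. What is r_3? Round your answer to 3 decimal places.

1.661

F(1.58) = -1.14999, F(1.70) = 0.62210
r_2 = 1.70000 − 0.62210·(1.70000 − 1.58000) / (0.62210 − (-1.14999)) = 1.70000 − (0.07465)/(1.77209) = 1.65787
F(1.65787) = -0.05334
r_3 = 1.65787 − (-0.05334)·(1.65787 − 1.70000) / (-0.05334 − 0.62210) = 1.65787 − (0.00225)/(-0.67544) = 1.66120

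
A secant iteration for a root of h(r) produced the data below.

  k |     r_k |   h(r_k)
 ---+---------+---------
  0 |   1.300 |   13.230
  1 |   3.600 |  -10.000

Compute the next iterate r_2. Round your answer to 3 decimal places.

r_2 = 3.600 − (-10.000)·(3.600 − 1.300) / (-10.000 − 13.230)
   = 3.600 − (-23.00000)/(-23.23000) = 2.60990

2.610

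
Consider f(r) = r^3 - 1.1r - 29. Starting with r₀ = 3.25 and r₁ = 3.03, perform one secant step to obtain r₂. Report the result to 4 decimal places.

3.1885

f(3.25) = 1.753125, f(3.03) = -4.514873
r₂ = 3.030000 − (-4.514873)·(3.030000 − 3.250000) / (-4.514873 − 1.753125) = 3.030000 − (0.993272)/(-6.267998) = 3.188467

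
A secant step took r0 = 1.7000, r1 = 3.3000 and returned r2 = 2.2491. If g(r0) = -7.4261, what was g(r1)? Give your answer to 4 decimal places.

The secant line through (1.7000, -7.4261) and (3.3000, g(r1)) crosses zero at r2 = 2.2491.
So (1.7000, -7.4261), (3.3000, g(r1)), (2.2491, 0) are collinear:
g(r1) = -7.4261 · (3.3000 − 2.2491) / (1.7000 − 2.2491) = -7.4261 · (1.050900)/(-0.549100) = 14.212509

14.2125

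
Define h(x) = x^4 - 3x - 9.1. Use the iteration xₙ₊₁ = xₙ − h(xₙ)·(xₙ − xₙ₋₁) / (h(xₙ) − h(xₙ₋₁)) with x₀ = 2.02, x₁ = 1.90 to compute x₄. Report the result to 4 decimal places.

h(2.02) = 1.489664, h(1.90) = -1.767900
x₂ = 1.900000 − (-1.767900)·(1.900000 − 2.020000) / (-1.767900 − 1.489664) = 1.900000 − (0.212148)/(-3.257564) = 1.965125
h(1.965125) = -0.082530
x₃ = 1.965125 − (-0.082530)·(1.965125 − 1.900000) / (-0.082530 − (-1.767900)) = 1.965125 − (-0.005375)/(1.685370) = 1.968314
h(1.968314) = 0.004943
x₄ = 1.968314 − 0.004943·(1.968314 − 1.965125) / (0.004943 − (-0.082530)) = 1.968314 − (0.000016)/(0.087472) = 1.968134

1.9681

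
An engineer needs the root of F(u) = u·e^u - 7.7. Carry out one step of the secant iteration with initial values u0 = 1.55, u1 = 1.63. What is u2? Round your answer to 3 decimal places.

1.581

F(1.55) = -0.39722, F(1.63) = 0.61932
u2 = 1.63000 − 0.61932·(1.63000 − 1.55000) / (0.61932 − (-0.39722)) = 1.63000 − (0.04955)/(1.01654) = 1.58126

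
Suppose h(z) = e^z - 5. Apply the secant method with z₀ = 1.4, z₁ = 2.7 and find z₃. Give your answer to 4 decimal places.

1.5660

h(1.4) = -0.944800, h(2.7) = 9.879732
z₂ = 2.700000 − 9.879732·(2.700000 − 1.400000) / (9.879732 − (-0.944800)) = 2.700000 − (12.843651)/(10.824532) = 1.513468
h(1.513468) = -0.457542
z₃ = 1.513468 − (-0.457542)·(1.513468 − 2.700000) / (-0.457542 − 9.879732) = 1.513468 − (0.542889)/(-10.337274) = 1.565986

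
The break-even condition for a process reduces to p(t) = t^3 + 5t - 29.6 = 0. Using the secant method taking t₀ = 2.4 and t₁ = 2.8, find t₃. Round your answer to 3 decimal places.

2.560

p(2.4) = -3.77600, p(2.8) = 6.35200
t₂ = 2.80000 − 6.35200·(2.80000 − 2.40000) / (6.35200 − (-3.77600)) = 2.80000 − (2.54080)/(10.12800) = 2.54913
p(2.54913) = -0.28991
t₃ = 2.54913 − (-0.28991)·(2.54913 − 2.80000) / (-0.28991 − 6.35200) = 2.54913 − (0.07273)/(-6.64191) = 2.56008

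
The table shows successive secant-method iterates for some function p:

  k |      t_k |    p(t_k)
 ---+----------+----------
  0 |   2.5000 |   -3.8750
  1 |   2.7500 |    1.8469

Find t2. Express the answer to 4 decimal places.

2.6693

t2 = 2.7500 − 1.8469·(2.7500 − 2.5000) / (1.8469 − (-3.8750))
   = 2.7500 − (0.461725)/(5.721900) = 2.669306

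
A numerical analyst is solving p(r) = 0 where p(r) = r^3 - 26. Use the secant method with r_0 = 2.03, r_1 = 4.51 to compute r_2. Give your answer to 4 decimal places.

2.5546

p(2.03) = -17.634573, p(4.51) = 65.733851
r_2 = 4.510000 − 65.733851·(4.510000 − 2.030000) / (65.733851 − (-17.634573)) = 4.510000 − (163.019950)/(83.368424) = 2.554584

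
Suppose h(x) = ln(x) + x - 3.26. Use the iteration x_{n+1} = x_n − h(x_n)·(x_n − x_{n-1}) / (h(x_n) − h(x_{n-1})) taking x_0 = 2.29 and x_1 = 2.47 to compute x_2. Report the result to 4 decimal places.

2.3896

h(2.29) = -0.141448, h(2.47) = 0.114218
x_2 = 2.470000 − 0.114218·(2.470000 − 2.290000) / (0.114218 − (-0.141448)) = 2.470000 − (0.020559)/(0.255666) = 2.389586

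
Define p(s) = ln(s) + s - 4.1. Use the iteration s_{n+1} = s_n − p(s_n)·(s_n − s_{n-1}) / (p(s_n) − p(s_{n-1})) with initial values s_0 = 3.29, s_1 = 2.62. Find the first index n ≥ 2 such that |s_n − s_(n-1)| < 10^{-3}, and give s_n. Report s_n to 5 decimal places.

n = 4, s_n = 3.00104

p(3.29) = 0.3808876, p(2.62) = -0.5168257
s_2 = 2.6200000 − (-0.5168257)·(-0.6700000)/(-0.8977132) = 3.0057281;  |Δ| = 0.3857281
p(3.0057281) = 0.0062479
s_3 = 3.0057281 − 0.0062479·(0.3857281)/(0.5230736) = 3.0011207;  |Δ| = 0.0046074
p(3.0011207) = 0.0001065
s_4 = 3.0011207 − 0.0001065·(-0.0046074)/(-0.0061414) = 3.0010408;  |Δ| = 0.0000799
|s_4 − s_3| = 0.0000799 < 10^{-3}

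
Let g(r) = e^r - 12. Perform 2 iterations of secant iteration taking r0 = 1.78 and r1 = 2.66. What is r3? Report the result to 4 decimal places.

g(1.78) = -6.070144, g(2.66) = 2.296289
r2 = 2.660000 − 2.296289·(2.660000 − 1.780000) / (2.296289 − (-6.070144)) = 2.660000 − (2.020734)/(8.366433) = 2.418471
g(2.418471) = -0.771320
r3 = 2.418471 − (-0.771320)·(2.418471 − 2.660000) / (-0.771320 − 2.296289) = 2.418471 − (0.186296)/(-3.067609) = 2.479201

2.4792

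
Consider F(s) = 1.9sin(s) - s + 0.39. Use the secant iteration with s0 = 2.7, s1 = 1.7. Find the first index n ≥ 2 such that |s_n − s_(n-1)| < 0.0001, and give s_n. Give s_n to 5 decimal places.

F(2.7) = -1.4979782, F(1.7) = 0.5741631
s2 = 1.7000000 − 0.5741631·(-1.0000000)/(2.0721414) = 1.9770869;  |Δ| = 0.2770869
F(1.9770869) = 0.1582401
s3 = 1.9770869 − 0.1582401·(0.2770869)/(-0.4159230) = 2.0825060;  |Δ| = 0.1054192
F(2.0825060) = -0.0358797
s4 = 2.0825060 − (-0.0358797)·(0.1054192)/(-0.1941198) = 2.0630211;  |Δ| = 0.0194849
F(2.0630211) = 0.0014178
s5 = 2.0630211 − 0.0014178·(-0.0194849)/(0.0372975) = 2.0637618;  |Δ| = 0.0007407
F(2.0637618) = 0.0000116
s6 = 2.0637618 − 0.0000116·(0.0007407)/(-0.0014062) = 2.0637679;  |Δ| = 0.0000061
|s6 − s5| = 0.0000061 < 0.0001

n = 6, s_n = 2.06377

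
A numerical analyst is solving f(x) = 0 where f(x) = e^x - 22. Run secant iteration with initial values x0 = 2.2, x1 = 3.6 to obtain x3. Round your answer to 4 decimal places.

f(2.2) = -12.974987, f(3.6) = 14.598234
x2 = 3.600000 − 14.598234·(3.600000 − 2.200000) / (14.598234 − (-12.974987)) = 3.600000 − (20.437528)/(27.573221) = 2.858791
f(2.858791) = -4.559577
x3 = 2.858791 − (-4.559577)·(2.858791 − 3.600000) / (-4.559577 − 14.598234) = 2.858791 − (3.379601)/(-19.157811) = 3.035199

3.0352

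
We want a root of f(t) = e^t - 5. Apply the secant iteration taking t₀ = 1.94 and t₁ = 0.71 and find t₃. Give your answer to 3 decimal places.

1.694

f(1.94) = 1.95875, f(0.71) = -2.96601
t₂ = 0.71000 − (-2.96601)·(0.71000 − 1.94000) / (-2.96601 − 1.95875) = 0.71000 − (3.64819)/(-4.92476) = 1.45079
f(1.45079) = -0.73354
t₃ = 1.45079 − (-0.73354)·(1.45079 − 0.71000) / (-0.73354 − (-2.96601)) = 1.45079 − (-0.54339)/(2.23247) = 1.69419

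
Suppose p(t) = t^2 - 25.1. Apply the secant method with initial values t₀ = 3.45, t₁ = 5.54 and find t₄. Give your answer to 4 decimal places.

p(3.45) = -13.197500, p(5.54) = 5.591600
t₂ = 5.540000 − 5.591600·(5.540000 − 3.450000) / (5.591600 − (-13.197500)) = 5.540000 − (11.686444)/(18.789100) = 4.918020
p(4.918020) = -0.913079
t₃ = 4.918020 − (-0.913079)·(4.918020 − 5.540000) / (-0.913079 − 5.591600) = 4.918020 − (0.567917)/(-6.504679) = 5.005329
p(5.005329) = -0.046682
t₄ = 5.005329 − (-0.046682)·(5.005329 − 4.918020) / (-0.046682 − (-0.913079)) = 5.005329 − (-0.004076)/(0.866397) = 5.010033

5.0100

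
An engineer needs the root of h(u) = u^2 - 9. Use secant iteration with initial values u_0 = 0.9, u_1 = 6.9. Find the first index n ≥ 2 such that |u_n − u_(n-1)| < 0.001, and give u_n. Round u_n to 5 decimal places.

n = 7, u_n = 3.00000

h(0.9) = -8.1900000, h(6.9) = 38.6100000
u_2 = 6.9000000 − 38.6100000·(6.0000000)/(46.8000000) = 1.9500000;  |Δ| = 4.9500000
h(1.9500000) = -5.1975000
u_3 = 1.9500000 − (-5.1975000)·(-4.9500000)/(-43.8075000) = 2.5372881;  |Δ| = 0.5872881
h(2.5372881) = -2.5621689
u_4 = 2.5372881 − (-2.5621689)·(0.5872881)/(2.6353311) = 3.1082720;  |Δ| = 0.5709838
h(3.1082720) = 0.6613545
u_5 = 3.1082720 − 0.6613545·(0.5709838)/(3.2235235) = 2.9911260;  |Δ| = 0.1171460
h(2.9911260) = -0.0531653
u_6 = 2.9911260 − (-0.0531653)·(-0.1171460)/(-0.7145198) = 2.9998425;  |Δ| = 0.0087165
h(2.9998425) = -0.0009451
u_7 = 2.9998425 − (-0.0009451)·(0.0087165)/(0.0522201) = 3.0000002;  |Δ| = 0.0001578
|u_7 − u_6| = 0.0001578 < 0.001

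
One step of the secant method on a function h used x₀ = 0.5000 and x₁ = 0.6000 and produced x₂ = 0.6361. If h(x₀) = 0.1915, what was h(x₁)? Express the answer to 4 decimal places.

The secant line through (0.5000, 0.1915) and (0.6000, h(x₁)) crosses zero at x₂ = 0.6361.
So (0.5000, 0.1915), (0.6000, h(x₁)), (0.6361, 0) are collinear:
h(x₁) = 0.1915 · (0.6000 − 0.6361) / (0.5000 − 0.6361) = 0.1915 · (-0.036100)/(-0.136100) = 0.050795

0.0508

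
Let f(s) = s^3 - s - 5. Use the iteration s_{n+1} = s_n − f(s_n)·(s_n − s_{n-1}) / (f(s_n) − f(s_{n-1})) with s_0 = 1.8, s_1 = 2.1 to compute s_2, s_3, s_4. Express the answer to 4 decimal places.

f(1.8) = -0.968000, f(2.1) = 2.161000
s_2 = 2.100000 − 2.161000·(2.100000 − 1.800000) / (2.161000 − (-0.968000)) = 2.100000 − (0.648300)/(3.129000) = 1.892809
f(1.892809) = -0.111391
s_3 = 1.892809 − (-0.111391)·(1.892809 − 2.100000) / (-0.111391 − 2.161000) = 1.892809 − (0.023079)/(-2.272391) = 1.902966
f(1.902966) = -0.011798
s_4 = 1.902966 − (-0.011798)·(1.902966 − 1.892809) / (-0.011798 − (-0.111391)) = 1.902966 − (-0.000120)/(0.099593) = 1.904169

1.8928, 1.9030, 1.9042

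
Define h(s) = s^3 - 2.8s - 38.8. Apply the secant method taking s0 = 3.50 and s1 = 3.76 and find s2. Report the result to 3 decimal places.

h(3.50) = -5.72500, h(3.76) = 3.82938
s2 = 3.76000 − 3.82938·(3.76000 − 3.50000) / (3.82938 − (-5.72500)) = 3.76000 − (0.99564)/(9.55438) = 3.65579

3.656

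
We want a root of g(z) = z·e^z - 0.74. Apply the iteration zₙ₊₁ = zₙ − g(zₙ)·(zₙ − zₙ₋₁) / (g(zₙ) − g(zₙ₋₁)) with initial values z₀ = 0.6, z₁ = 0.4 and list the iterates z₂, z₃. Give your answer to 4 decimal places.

g(0.6) = 0.353271, g(0.4) = -0.143270
z₂ = 0.400000 − (-0.143270)·(0.400000 − 0.600000) / (-0.143270 − 0.353271) = 0.400000 − (0.028654)/(-0.496541) = 0.457707
g(0.457707) = -0.016618
z₃ = 0.457707 − (-0.016618)·(0.457707 − 0.400000) / (-0.016618 − (-0.143270)) = 0.457707 − (-0.000959)/(0.126652) = 0.465279

0.4577, 0.4653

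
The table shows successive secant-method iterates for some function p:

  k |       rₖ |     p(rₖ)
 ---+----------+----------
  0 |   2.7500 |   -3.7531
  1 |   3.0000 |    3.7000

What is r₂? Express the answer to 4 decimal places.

r₂ = 3.0000 − 3.7000·(3.0000 − 2.7500) / (3.7000 − (-3.7531))
   = 3.0000 − (0.925000)/(7.453100) = 2.875891

2.8759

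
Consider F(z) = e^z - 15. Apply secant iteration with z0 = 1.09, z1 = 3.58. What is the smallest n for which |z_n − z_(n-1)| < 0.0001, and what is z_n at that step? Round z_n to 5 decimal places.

n = 8, z_n = 2.70805

F(1.09) = -12.0257259, F(3.58) = 20.8735408
z2 = 3.5800000 − 20.8735408·(2.4900000)/(32.8992668) = 2.0001740;  |Δ| = 1.5798260
F(2.0001740) = -7.6096580
z3 = 2.0001740 − (-7.6096580)·(-1.5798260)/(-28.4831989) = 2.4222451;  |Δ| = 0.4220711
F(2.4222451) = -3.7288640
z4 = 2.4222451 − (-3.7288640)·(0.4220711)/(3.8807941) = 2.8277925;  |Δ| = 0.4055474
F(2.8277925) = 1.9080947
z5 = 2.8277925 − 1.9080947·(0.4055474)/(5.6369586) = 2.6905158;  |Δ| = 0.1372766
F(2.6905158) = -0.2607229
z6 = 2.6905158 − (-0.2607229)·(-0.1372766)/(-2.1688176) = 2.7070185;  |Δ| = 0.0165026
F(2.7070185) = -0.0154682
z7 = 2.7070185 − (-0.0154682)·(0.0165026)/(0.2452548) = 2.7080593;  |Δ| = 0.0010408
F(2.7080593) = 0.0001361
z8 = 2.7080593 − 0.0001361·(0.0010408)/(0.0156043) = 2.7080502;  |Δ| = 0.0000091
|z8 − z7| = 0.0000091 < 0.0001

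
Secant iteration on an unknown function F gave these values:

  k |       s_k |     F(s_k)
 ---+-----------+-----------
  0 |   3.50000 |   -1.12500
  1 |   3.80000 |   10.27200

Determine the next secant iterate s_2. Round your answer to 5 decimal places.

s_2 = 3.80000 − 10.27200·(3.80000 − 3.50000) / (10.27200 − (-1.12500))
   = 3.80000 − (3.0816000)/(11.3970000) = 3.5296131

3.52961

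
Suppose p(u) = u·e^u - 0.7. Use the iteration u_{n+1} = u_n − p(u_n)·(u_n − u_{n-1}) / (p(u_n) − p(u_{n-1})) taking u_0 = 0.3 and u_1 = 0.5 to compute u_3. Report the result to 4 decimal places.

0.4472

p(0.3) = -0.295042, p(0.5) = 0.124361
u_2 = 0.500000 − 0.124361·(0.500000 − 0.300000) / (0.124361 − (-0.295042)) = 0.500000 − (0.024872)/(0.419403) = 0.440696
p(0.440696) = -0.015251
u_3 = 0.440696 − (-0.015251)·(0.440696 − 0.500000) / (-0.015251 − 0.124361) = 0.440696 − (0.000904)/(-0.139612) = 0.447175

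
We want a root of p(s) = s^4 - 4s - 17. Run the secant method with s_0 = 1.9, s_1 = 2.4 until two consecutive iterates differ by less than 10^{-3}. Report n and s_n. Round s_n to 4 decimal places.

n = 5, s_n = 2.2589

p(1.9) = -11.567900, p(2.4) = 6.577600
s_2 = 2.400000 − 6.577600·(0.500000)/(18.145500) = 2.218754;  |Δ| = 0.181246
p(2.218754) = -1.640375
s_3 = 2.218754 − (-1.640375)·(-0.181246)/(-8.217975) = 2.254932;  |Δ| = 0.036178
p(2.254932) = -0.165361
s_4 = 2.254932 − (-0.165361)·(0.036178)/(1.475014) = 2.258988;  |Δ| = 0.004056
p(2.258988) = 0.004931
s_5 = 2.258988 − 0.004931·(0.004056)/(0.170292) = 2.258871;  |Δ| = 0.000117
|s_5 − s_4| = 0.000117 < 10^{-3}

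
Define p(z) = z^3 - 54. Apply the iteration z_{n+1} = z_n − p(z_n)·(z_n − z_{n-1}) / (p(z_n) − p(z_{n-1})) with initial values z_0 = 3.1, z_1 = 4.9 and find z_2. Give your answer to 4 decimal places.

p(3.1) = -24.209000, p(4.9) = 63.649000
z_2 = 4.900000 − 63.649000·(4.900000 − 3.100000) / (63.649000 − (-24.209000)) = 4.900000 − (114.568200)/(87.858000) = 3.595984

3.5960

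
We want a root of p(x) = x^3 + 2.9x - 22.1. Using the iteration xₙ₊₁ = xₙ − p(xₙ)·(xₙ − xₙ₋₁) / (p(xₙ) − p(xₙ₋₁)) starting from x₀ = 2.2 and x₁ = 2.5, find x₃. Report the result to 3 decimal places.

p(2.2) = -5.07200, p(2.5) = 0.77500
x₂ = 2.50000 − 0.77500·(2.50000 − 2.20000) / (0.77500 − (-5.07200)) = 2.50000 − (0.23250)/(5.84700) = 2.46024
p(2.46024) = -0.07409
x₃ = 2.46024 − (-0.07409)·(2.46024 − 2.50000) / (-0.07409 − 0.77500) = 2.46024 − (0.00295)/(-0.84909) = 2.46371

2.464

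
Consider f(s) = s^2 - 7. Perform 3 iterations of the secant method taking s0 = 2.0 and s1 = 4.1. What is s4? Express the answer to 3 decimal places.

2.647

f(2.0) = -3.00000, f(4.1) = 9.81000
s2 = 4.10000 − 9.81000·(4.10000 − 2.00000) / (9.81000 − (-3.00000)) = 4.10000 − (20.60100)/(12.81000) = 2.49180
f(2.49180) = -0.79092
s3 = 2.49180 − (-0.79092)·(2.49180 − 4.10000) / (-0.79092 − 9.81000) = 2.49180 − (1.27195)/(-10.60092) = 2.61179
f(2.61179) = -0.17856
s4 = 2.61179 − (-0.17856)·(2.61179 − 2.49180) / (-0.17856 − (-0.79092)) = 2.61179 − (-0.02142)/(0.61235) = 2.64678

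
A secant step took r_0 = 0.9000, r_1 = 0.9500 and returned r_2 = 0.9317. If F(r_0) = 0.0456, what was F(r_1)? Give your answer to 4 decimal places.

-0.0263

The secant line through (0.9000, 0.0456) and (0.9500, F(r_1)) crosses zero at r_2 = 0.9317.
So (0.9000, 0.0456), (0.9500, F(r_1)), (0.9317, 0) are collinear:
F(r_1) = 0.0456 · (0.9500 − 0.9317) / (0.9000 − 0.9317) = 0.0456 · (0.018300)/(-0.031700) = -0.026324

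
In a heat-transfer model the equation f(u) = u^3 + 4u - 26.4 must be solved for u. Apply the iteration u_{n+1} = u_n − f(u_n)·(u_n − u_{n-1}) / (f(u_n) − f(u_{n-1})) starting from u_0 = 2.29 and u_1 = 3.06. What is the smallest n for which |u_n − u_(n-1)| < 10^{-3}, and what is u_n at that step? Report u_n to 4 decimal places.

f(2.29) = -5.231011, f(3.06) = 14.492616
u_2 = 3.060000 − 14.492616·(0.770000)/(19.723627) = 2.494216;  |Δ| = 0.565784
f(2.494216) = -0.906337
u_3 = 2.494216 − (-0.906337)·(-0.565784)/(-15.398953) = 2.527516;  |Δ| = 0.033300
f(2.527516) = -0.143305
u_4 = 2.527516 − (-0.143305)·(0.033300)/(0.763033) = 2.533770;  |Δ| = 0.006254
f(2.533770) = 0.001869
u_5 = 2.533770 − 0.001869·(0.006254)/(0.145174) = 2.533690;  |Δ| = 0.000081
|u_5 − u_4| = 0.000081 < 10^{-3}

n = 5, u_n = 2.5337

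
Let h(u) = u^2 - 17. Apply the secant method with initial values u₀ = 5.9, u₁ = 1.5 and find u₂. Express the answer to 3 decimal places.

h(5.9) = 17.81000, h(1.5) = -14.75000
u₂ = 1.50000 − (-14.75000)·(1.50000 − 5.90000) / (-14.75000 − 17.81000) = 1.50000 − (64.90000)/(-32.56000) = 3.49324

3.493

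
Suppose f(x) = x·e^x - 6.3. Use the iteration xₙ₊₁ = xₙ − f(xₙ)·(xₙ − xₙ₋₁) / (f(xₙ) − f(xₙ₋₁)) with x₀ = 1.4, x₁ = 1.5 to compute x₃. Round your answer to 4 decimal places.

f(1.4) = -0.622720, f(1.5) = 0.422534
x₂ = 1.500000 − 0.422534·(1.500000 − 1.400000) / (0.422534 − (-0.622720)) = 1.500000 − (0.042253)/(1.045254) = 1.459576
f(1.459576) = -0.017789
x₃ = 1.459576 − (-0.017789)·(1.459576 − 1.500000) / (-0.017789 − 0.422534) = 1.459576 − (0.000719)/(-0.440323) = 1.461209

1.4612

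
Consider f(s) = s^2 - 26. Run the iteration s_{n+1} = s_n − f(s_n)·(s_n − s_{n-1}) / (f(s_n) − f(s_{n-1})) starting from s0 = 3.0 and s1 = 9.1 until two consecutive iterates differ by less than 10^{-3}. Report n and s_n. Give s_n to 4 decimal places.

n = 6, s_n = 5.0990

f(3.0) = -17.000000, f(9.1) = 56.810000
s2 = 9.100000 − 56.810000·(6.100000)/(73.810000) = 4.404959;  |Δ| = 4.695041
f(4.404959) = -6.596339
s3 = 4.404959 − (-6.596339)·(-4.695041)/(-63.406339) = 4.893397;  |Δ| = 0.488438
f(4.893397) = -2.054666
s4 = 4.893397 − (-2.054666)·(0.488438)/(4.541673) = 5.114368;  |Δ| = 0.220971
f(5.114368) = 0.156759
s5 = 5.114368 − 0.156759·(0.220971)/(2.211425) = 5.098704;  |Δ| = 0.015664
f(5.098704) = -0.003216
s6 = 5.098704 − (-0.003216)·(-0.015664)/(-0.159975) = 5.099019;  |Δ| = 0.000315
|s6 − s5| = 0.000315 < 10^{-3}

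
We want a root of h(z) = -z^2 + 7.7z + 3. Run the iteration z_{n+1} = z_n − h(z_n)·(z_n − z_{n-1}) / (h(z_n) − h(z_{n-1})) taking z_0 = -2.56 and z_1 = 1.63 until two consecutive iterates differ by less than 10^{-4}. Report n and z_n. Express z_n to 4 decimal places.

n = 7, z_n = -0.3717

h(-2.56) = -23.265600, h(1.63) = 12.894100
z_2 = 1.630000 − 12.894100·(4.190000)/(36.159700) = 0.135898;  |Δ| = 1.494102
h(0.135898) = 4.027947
z_3 = 0.135898 − 4.027947·(-1.494102)/(-8.866153) = -0.542881;  |Δ| = 0.678779
h(-0.542881) = -1.474907
z_4 = -0.542881 − (-1.474907)·(-0.678779)/(-5.502854) = -0.360951;  |Δ| = 0.181930
h(-0.360951) = 0.090392
z_5 = -0.360951 − 0.090392·(0.181930)/(1.565299) = -0.371457;  |Δ| = 0.010506
h(-0.371457) = 0.001801
z_6 = -0.371457 − 0.001801·(-0.010506)/(-0.088591) = -0.371671;  |Δ| = 0.000214
h(-0.371671) = -0.000002
z_7 = -0.371671 − (-0.000002)·(-0.000214)/(-0.001803) = -0.371670;  |Δ| = 0.000000
|z_7 − z_6| = 0.000000 < 10^{-4}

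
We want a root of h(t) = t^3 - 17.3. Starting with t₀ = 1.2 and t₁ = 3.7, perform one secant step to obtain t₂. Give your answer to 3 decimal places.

1.996

h(1.2) = -15.57200, h(3.7) = 33.35300
t₂ = 3.70000 − 33.35300·(3.70000 − 1.20000) / (33.35300 − (-15.57200)) = 3.70000 − (83.38250)/(48.92500) = 1.99571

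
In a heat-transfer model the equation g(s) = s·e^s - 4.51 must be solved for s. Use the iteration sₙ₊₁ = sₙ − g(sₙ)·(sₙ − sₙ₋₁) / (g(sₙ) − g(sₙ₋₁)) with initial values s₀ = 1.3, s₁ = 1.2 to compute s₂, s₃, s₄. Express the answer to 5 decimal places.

1.26691, 1.26856, 1.26848

g(1.3) = 0.2600857, g(1.2) = -0.5258597
s₂ = 1.2000000 − (-0.5258597)·(1.2000000 − 1.3000000) / (-0.5258597 − 0.2600857) = 1.2000000 − (0.0525860)/(-0.7859454) = 1.2669079
g(1.2669079) = -0.0126554
s₃ = 1.2669079 − (-0.0126554)·(1.2669079 − 1.2000000) / (-0.0126554 − (-0.5258597)) = 1.2669079 − (-0.0008467)/(0.5132043) = 1.2685578
g(1.2685578) = 0.0006376
s₄ = 1.2685578 − 0.0006376·(1.2685578 − 1.2669079) / (0.0006376 − (-0.0126554)) = 1.2685578 − (0.0000011)/(0.0132930) = 1.2684787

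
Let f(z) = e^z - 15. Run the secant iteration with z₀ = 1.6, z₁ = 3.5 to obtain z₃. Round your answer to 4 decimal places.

f(1.6) = -10.046968, f(3.5) = 18.115452
z₂ = 3.500000 − 18.115452·(3.500000 − 1.600000) / (18.115452 − (-10.046968)) = 3.500000 − (34.419359)/(28.162420) = 2.277827
f(2.277827) = -5.244545
z₃ = 2.277827 − (-5.244545)·(2.277827 − 3.500000) / (-5.244545 − 18.115452) = 2.277827 − (6.409743)/(-23.359997) = 2.552216

2.5522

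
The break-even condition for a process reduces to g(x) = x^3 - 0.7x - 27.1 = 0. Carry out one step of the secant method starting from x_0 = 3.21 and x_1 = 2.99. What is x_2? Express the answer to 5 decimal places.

g(3.21) = 3.7291610, g(2.99) = -2.4621010
x_2 = 2.9900000 − (-2.4621010)·(2.9900000 − 3.2100000) / (-2.4621010 − 3.7291610) = 2.9900000 − (0.5416622)/(-6.1912620) = 3.0774882

3.07749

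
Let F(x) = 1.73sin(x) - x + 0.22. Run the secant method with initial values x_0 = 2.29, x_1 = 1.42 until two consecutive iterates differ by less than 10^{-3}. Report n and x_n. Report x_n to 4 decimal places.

F(2.29) = -0.768468, F(1.42) = 0.510368
x_2 = 1.420000 − 0.510368·(-0.870000)/(1.278836) = 1.767206;  |Δ| = 0.347206
F(1.767206) = 0.149532
x_3 = 1.767206 − 0.149532·(0.347206)/(-0.360836) = 1.911090;  |Δ| = 0.143884
F(1.911090) = -0.060294
x_4 = 1.911090 − (-0.060294)·(0.143884)/(-0.209826) = 1.869745;  |Δ| = 0.041345
F(1.869745) = 0.003524
x_5 = 1.869745 − 0.003524·(-0.041345)/(0.063818) = 1.872028;  |Δ| = 0.002283
F(1.872028) = 0.000073
x_6 = 1.872028 − 0.000073·(0.002283)/(-0.003451) = 1.872076;  |Δ| = 0.000049
|x_6 − x_5| = 0.000049 < 10^{-3}

n = 6, x_n = 1.8721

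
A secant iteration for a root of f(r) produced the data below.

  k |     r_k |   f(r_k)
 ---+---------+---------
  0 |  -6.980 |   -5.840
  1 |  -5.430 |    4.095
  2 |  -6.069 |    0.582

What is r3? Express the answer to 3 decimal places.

r3 = -6.069 − 0.582·(-6.069 − (-5.430)) / (0.582 − 4.095)
   = -6.069 − (-0.37190)/(-3.51300) = -6.17486

-6.175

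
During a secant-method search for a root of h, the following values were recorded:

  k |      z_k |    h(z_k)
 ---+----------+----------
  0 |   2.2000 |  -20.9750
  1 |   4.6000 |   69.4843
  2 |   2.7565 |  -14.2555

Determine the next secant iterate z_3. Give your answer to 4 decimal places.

3.0703

z_3 = 2.7565 − (-14.2555)·(2.7565 − 4.6000) / (-14.2555 − 69.4843)
   = 2.7565 − (26.280014)/(-83.739800) = 3.070329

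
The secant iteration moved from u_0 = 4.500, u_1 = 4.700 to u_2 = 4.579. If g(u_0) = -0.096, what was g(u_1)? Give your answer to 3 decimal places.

0.147

The secant line through (4.500, -0.096) and (4.700, g(u_1)) crosses zero at u_2 = 4.579.
So (4.500, -0.096), (4.700, g(u_1)), (4.579, 0) are collinear:
g(u_1) = -0.096 · (4.700 − 4.579) / (4.500 − 4.579) = -0.096 · (0.12100)/(-0.07900) = 0.14704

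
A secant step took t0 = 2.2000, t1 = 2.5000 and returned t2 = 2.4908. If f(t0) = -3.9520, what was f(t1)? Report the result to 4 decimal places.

The secant line through (2.2000, -3.9520) and (2.5000, f(t1)) crosses zero at t2 = 2.4908.
So (2.2000, -3.9520), (2.5000, f(t1)), (2.4908, 0) are collinear:
f(t1) = -3.9520 · (2.5000 − 2.4908) / (2.2000 − 2.4908) = -3.9520 · (0.009200)/(-0.290800) = 0.125029

0.1250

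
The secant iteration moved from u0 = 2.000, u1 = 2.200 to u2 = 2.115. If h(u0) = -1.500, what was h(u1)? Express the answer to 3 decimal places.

1.109

The secant line through (2.000, -1.500) and (2.200, h(u1)) crosses zero at u2 = 2.115.
So (2.000, -1.500), (2.200, h(u1)), (2.115, 0) are collinear:
h(u1) = -1.500 · (2.200 − 2.115) / (2.000 − 2.115) = -1.500 · (0.08500)/(-0.11500) = 1.10870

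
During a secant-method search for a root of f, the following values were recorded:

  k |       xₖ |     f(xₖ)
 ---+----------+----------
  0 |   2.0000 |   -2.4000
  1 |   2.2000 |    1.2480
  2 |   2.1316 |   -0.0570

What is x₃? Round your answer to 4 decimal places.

x₃ = 2.1316 − (-0.0570)·(2.1316 − 2.2000) / (-0.0570 − 1.2480)
   = 2.1316 − (0.003899)/(-1.305000) = 2.134588

2.1346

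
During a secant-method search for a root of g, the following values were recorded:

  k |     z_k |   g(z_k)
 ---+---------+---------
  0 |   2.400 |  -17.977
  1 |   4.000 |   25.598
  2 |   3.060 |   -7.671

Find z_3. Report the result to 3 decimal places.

3.277

z_3 = 3.060 − (-7.671)·(3.060 − 4.000) / (-7.671 − 25.598)
   = 3.060 − (7.21074)/(-33.26900) = 3.27674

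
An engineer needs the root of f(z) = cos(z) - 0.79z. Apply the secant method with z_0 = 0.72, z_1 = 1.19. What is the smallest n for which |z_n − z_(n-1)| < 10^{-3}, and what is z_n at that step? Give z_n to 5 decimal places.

n = 4, z_n = 0.84252

f(0.72) = 0.1830057, f(1.19) = -0.5684401
z_2 = 1.1900000 − (-0.5684401)·(0.4700000)/(-0.7514459) = 0.8344629;  |Δ| = 0.3555371
f(0.8344629) = 0.0123500
z_3 = 0.8344629 − 0.0123500·(-0.3555371)/(0.5807901) = 0.8420231;  |Δ| = 0.0075602
f(0.8420231) = 0.0007567
z_4 = 0.8420231 − 0.0007567·(0.0075602)/(-0.0115933) = 0.8425166;  |Δ| = 0.0004935
|z_4 − z_3| = 0.0004935 < 10^{-3}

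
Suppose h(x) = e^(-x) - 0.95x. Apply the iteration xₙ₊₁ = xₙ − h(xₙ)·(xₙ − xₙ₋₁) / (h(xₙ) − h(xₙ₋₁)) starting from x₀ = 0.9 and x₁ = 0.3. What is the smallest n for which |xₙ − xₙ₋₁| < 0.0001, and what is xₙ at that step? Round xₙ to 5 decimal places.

n = 5, xₙ = 0.58590

h(0.9) = -0.4484303, h(0.3) = 0.4558182
x₂ = 0.3000000 − 0.4558182·(-0.6000000)/(0.9042486) = 0.6024511;  |Δ| = 0.3024511
h(0.6024511) = -0.0248604
x₃ = 0.6024511 − (-0.0248604)·(0.3024511)/(-0.4806786) = 0.5868085;  |Δ| = 0.0156426
h(0.5868085) = -0.0013688
x₄ = 0.5868085 − (-0.0013688)·(-0.0156426)/(0.0234916) = 0.5858970;  |Δ| = 0.0009115
h(0.5858970) = 0.0000042
x₅ = 0.5858970 − 0.0000042·(-0.0009115)/(0.0013730) = 0.5858998;  |Δ| = 0.0000028
|x₅ − x₄| = 0.0000028 < 0.0001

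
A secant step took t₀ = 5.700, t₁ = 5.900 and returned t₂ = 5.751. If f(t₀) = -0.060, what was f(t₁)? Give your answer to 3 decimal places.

The secant line through (5.700, -0.060) and (5.900, f(t₁)) crosses zero at t₂ = 5.751.
So (5.700, -0.060), (5.900, f(t₁)), (5.751, 0) are collinear:
f(t₁) = -0.060 · (5.900 − 5.751) / (5.700 − 5.751) = -0.060 · (0.14900)/(-0.05100) = 0.17529

0.175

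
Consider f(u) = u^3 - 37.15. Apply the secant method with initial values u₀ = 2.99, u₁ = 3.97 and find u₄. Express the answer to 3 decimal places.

f(2.99) = -10.41910, f(3.97) = 25.42077
u₂ = 3.97000 − 25.42077·(3.97000 − 2.99000) / (25.42077 − (-10.41910)) = 3.97000 − (24.91236)/(35.83987) = 3.27490
f(3.27490) = -2.02685
u₃ = 3.27490 − (-2.02685)·(3.27490 − 3.97000) / (-2.02685 − 25.42077) = 3.27490 − (1.40887)/(-27.44762) = 3.32623
f(3.32623) = -0.34932
u₄ = 3.32623 − (-0.34932)·(3.32623 − 3.27490) / (-0.34932 − (-2.02685)) = 3.32623 − (-0.01793)/(1.67753) = 3.33692

3.337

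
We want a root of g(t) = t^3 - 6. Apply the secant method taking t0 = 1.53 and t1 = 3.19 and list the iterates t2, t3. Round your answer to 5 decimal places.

g(1.53) = -2.4184230, g(3.19) = 26.4617590
t2 = 3.1900000 − 26.4617590·(3.1900000 − 1.5300000) / (26.4617590 − (-2.4184230)) = 3.1900000 − (43.9265199)/(28.8801820) = 1.6690082
g(1.6690082) = -1.3508301
t3 = 1.6690082 − (-1.3508301)·(1.6690082 − 3.1900000) / (-1.3508301 − 26.4617590) = 1.6690082 − (2.0546016)/(-27.8125891) = 1.7428813

1.66901, 1.74288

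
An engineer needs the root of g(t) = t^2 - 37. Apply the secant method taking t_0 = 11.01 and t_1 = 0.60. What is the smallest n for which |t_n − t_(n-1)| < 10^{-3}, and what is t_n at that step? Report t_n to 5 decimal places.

g(11.01) = 84.2201000, g(0.60) = -36.6400000
t_2 = 0.6000000 − (-36.6400000)·(-10.4100000)/(-120.8601000) = 3.7559001;  |Δ| = 3.1559001
g(3.7559001) = -22.8932145
t_3 = 3.7559001 − (-22.8932145)·(3.1559001)/(13.7467855) = 9.0115795;  |Δ| = 5.2556794
g(9.0115795) = 44.2085656
t_4 = 9.0115795 − 44.2085656·(5.2556794)/(67.1017802) = 5.5489881;  |Δ| = 3.4625914
g(5.5489881) = -6.2087312
t_5 = 5.5489881 − (-6.2087312)·(-3.4625914)/(-50.4172968) = 5.9753953;  |Δ| = 0.4264072
g(5.9753953) = -1.2946509
t_6 = 5.9753953 − (-1.2946509)·(0.4264072)/(4.9140803) = 6.0877355;  |Δ| = 0.1123401
g(6.0877355) = 0.0605230
t_7 = 6.0877355 − 0.0605230·(0.1123401)/(1.3551738) = 6.0827183;  |Δ| = 0.0050172
g(6.0827183) = -0.0005385
t_8 = 6.0827183 − (-0.0005385)·(-0.0050172)/(-0.0610614) = 6.0827625;  |Δ| = 0.0000442
|t_8 − t_7| = 0.0000442 < 10^{-3}

n = 8, t_n = 6.08276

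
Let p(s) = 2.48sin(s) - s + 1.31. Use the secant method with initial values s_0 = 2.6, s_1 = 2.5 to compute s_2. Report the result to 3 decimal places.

p(2.6) = -0.01156, p(2.5) = 0.29421
s_2 = 2.50000 − 0.29421·(2.50000 − 2.60000) / (0.29421 − (-0.01156)) = 2.50000 − (-0.02942)/(0.30577) = 2.59622

2.596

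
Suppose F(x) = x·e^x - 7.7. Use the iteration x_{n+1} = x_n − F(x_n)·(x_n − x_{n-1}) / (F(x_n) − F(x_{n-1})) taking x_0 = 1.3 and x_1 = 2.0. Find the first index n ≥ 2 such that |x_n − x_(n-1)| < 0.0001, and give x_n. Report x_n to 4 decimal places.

n = 6, x_n = 1.5823

F(1.3) = -2.929914, F(2.0) = 7.078112
x_2 = 2.000000 − 7.078112·(0.700000)/(10.008027) = 1.504930;  |Δ| = 0.495070
F(1.504930) = -0.922044
x_3 = 1.504930 − (-0.922044)·(-0.495070)/(-8.000156) = 1.561988;  |Δ| = 0.057058
F(1.561988) = -0.251986
x_4 = 1.561988 − (-0.251986)·(0.057058)/(0.670058) = 1.583446;  |Δ| = 0.021458
F(1.583446) = 0.014095
x_5 = 1.583446 − 0.014095·(0.021458)/(0.266081) = 1.582309;  |Δ| = 0.001137
F(1.582309) = -0.000200
x_6 = 1.582309 − (-0.000200)·(-0.001137)/(-0.014295) = 1.582325;  |Δ| = 0.000016
|x_6 − x_5| = 0.000016 < 0.0001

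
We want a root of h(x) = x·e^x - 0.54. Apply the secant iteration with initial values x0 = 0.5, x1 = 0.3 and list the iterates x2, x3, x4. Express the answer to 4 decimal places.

0.3644, 0.3727, 0.3722

h(0.5) = 0.284361, h(0.3) = -0.135042
x2 = 0.300000 − (-0.135042)·(0.300000 − 0.500000) / (-0.135042 − 0.284361) = 0.300000 − (0.027008)/(-0.419403) = 0.364397
h(0.364397) = -0.015397
x3 = 0.364397 − (-0.015397)·(0.364397 − 0.300000) / (-0.015397 − (-0.135042)) = 0.364397 − (-0.000992)/(0.119646) = 0.372684
h(0.372684) = 0.000998
x4 = 0.372684 − 0.000998·(0.372684 − 0.364397) / (0.000998 − (-0.015397)) = 0.372684 − (0.000008)/(0.016395) = 0.372180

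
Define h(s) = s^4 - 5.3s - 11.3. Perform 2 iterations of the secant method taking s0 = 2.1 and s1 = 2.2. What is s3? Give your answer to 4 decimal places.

h(2.1) = -2.981900, h(2.2) = 0.465600
s2 = 2.200000 − 0.465600·(2.200000 − 2.100000) / (0.465600 − (-2.981900)) = 2.200000 − (0.046560)/(3.447500) = 2.186495
h(2.186495) = -0.032770
s3 = 2.186495 − (-0.032770)·(2.186495 − 2.200000) / (-0.032770 − 0.465600) = 2.186495 − (0.000443)/(-0.498370) = 2.187383

2.1874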